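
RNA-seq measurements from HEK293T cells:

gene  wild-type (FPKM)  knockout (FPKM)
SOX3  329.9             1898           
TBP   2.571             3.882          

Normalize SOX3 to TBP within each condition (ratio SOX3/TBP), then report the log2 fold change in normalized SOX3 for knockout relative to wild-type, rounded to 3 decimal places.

SOX3/TBP (wild-type) = 329.9 / 2.571 = 128.32
SOX3/TBP (knockout) = 1898 / 3.882 = 488.92
Fold change = 488.92 / 128.32 = 3.8103
log2(3.8103) = 1.9299

1.930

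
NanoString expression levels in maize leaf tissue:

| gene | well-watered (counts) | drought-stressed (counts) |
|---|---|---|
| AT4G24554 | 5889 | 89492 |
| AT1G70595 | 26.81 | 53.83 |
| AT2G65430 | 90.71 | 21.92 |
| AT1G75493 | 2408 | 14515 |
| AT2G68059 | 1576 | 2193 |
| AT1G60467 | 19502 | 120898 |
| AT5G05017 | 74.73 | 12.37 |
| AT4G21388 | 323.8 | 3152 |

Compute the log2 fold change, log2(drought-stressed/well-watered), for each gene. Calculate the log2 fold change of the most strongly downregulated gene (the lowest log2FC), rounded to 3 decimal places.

-2.595

log2(89492/5889) = 3.926  (AT4G24554)
log2(53.83/26.81) = 1.006  (AT1G70595)
log2(21.92/90.71) = -2.049  (AT2G65430)
log2(14515/2408) = 2.592  (AT1G75493)
log2(2193/1576) = 0.477  (AT2G68059)
log2(120898/19502) = 2.632  (AT1G60467)
log2(12.37/74.73) = -2.595  (AT5G05017)
log2(3152/323.8) = 3.283  (AT4G21388)
AT5G05017 is most strongly downregulated.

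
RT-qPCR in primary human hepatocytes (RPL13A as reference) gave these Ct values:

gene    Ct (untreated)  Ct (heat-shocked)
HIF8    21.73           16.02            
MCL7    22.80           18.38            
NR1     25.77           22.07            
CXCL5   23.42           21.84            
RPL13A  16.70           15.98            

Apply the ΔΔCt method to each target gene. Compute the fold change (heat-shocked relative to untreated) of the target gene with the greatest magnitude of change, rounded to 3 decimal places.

HIF8: ΔΔCt = (16.02−15.98) − (21.73−16.70) = 0.04 − 5.03 = -4.99; fold change = 2^4.99 = 31.779
MCL7: ΔΔCt = (18.38−15.98) − (22.80−16.70) = 2.40 − 6.10 = -3.70; fold change = 2^3.70 = 12.996
NR1: ΔΔCt = (22.07−15.98) − (25.77−16.70) = 6.09 − 9.07 = -2.98; fold change = 2^2.98 = 7.890
CXCL5: ΔΔCt = (21.84−15.98) − (23.42−16.70) = 5.86 − 6.72 = -0.86; fold change = 2^0.86 = 1.815
HIF8 has the largest |ΔΔCt| = 4.99.

31.779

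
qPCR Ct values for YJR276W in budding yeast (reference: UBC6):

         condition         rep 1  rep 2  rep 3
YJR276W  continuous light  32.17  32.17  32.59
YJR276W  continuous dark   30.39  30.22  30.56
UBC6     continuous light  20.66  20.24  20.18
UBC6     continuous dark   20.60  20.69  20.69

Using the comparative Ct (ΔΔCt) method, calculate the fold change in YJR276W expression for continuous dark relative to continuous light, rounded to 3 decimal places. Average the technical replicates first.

4.659

Mean Ct: YJR276W continuous light 32.310; YJR276W continuous dark 30.390; UBC6 continuous light 20.360; UBC6 continuous dark 20.660
ΔCt(continuous light) = 32.310 − 20.360 = 11.950
ΔCt(continuous dark) = 30.390 − 20.660 = 9.730
ΔΔCt = 9.730 − 11.950 = -2.220
Fold change = 2^(−(-2.220)) = 2^2.220 = 4.6589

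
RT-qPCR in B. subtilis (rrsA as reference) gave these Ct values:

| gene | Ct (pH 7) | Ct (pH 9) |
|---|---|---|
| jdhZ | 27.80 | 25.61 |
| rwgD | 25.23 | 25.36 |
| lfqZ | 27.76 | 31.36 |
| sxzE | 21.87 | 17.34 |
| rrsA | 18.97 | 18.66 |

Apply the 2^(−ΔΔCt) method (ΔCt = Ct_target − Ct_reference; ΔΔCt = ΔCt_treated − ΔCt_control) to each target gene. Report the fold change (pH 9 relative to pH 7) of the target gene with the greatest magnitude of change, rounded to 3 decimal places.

jdhZ: ΔΔCt = (25.61−18.66) − (27.80−18.97) = 6.95 − 8.83 = -1.88; fold change = 2^1.88 = 3.681
rwgD: ΔΔCt = (25.36−18.66) − (25.23−18.97) = 6.70 − 6.26 = 0.44; fold change = 2^-0.44 = 0.737
lfqZ: ΔΔCt = (31.36−18.66) − (27.76−18.97) = 12.70 − 8.79 = 3.91; fold change = 2^-3.91 = 0.067
sxzE: ΔΔCt = (17.34−18.66) − (21.87−18.97) = -1.32 − 2.90 = -4.22; fold change = 2^4.22 = 18.636
sxzE has the largest |ΔΔCt| = 4.22.

18.636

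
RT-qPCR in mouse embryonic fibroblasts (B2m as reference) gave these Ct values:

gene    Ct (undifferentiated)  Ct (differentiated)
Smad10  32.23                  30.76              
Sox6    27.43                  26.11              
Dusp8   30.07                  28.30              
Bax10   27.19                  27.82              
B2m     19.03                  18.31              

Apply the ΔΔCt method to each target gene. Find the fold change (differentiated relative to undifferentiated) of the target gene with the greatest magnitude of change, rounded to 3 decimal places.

0.392

Smad10: ΔΔCt = (30.76−18.31) − (32.23−19.03) = 12.45 − 13.20 = -0.75; fold change = 2^0.75 = 1.682
Sox6: ΔΔCt = (26.11−18.31) − (27.43−19.03) = 7.80 − 8.40 = -0.60; fold change = 2^0.60 = 1.516
Dusp8: ΔΔCt = (28.30−18.31) − (30.07−19.03) = 9.99 − 11.04 = -1.05; fold change = 2^1.05 = 2.071
Bax10: ΔΔCt = (27.82−18.31) − (27.19−19.03) = 9.51 − 8.16 = 1.35; fold change = 2^-1.35 = 0.392
Bax10 has the largest |ΔΔCt| = 1.35.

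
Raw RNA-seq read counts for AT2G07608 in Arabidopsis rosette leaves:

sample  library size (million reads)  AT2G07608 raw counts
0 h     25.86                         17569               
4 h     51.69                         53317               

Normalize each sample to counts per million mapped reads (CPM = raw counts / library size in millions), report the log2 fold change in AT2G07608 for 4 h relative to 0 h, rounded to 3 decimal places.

CPM(0 h) = 17569 / 25.86 = 679.3890
CPM(4 h) = 53317 / 51.69 = 1031.4761
Fold change = 1031.4761 / 679.3890 = 1.51824
log2(1.51824) = 0.6024

0.602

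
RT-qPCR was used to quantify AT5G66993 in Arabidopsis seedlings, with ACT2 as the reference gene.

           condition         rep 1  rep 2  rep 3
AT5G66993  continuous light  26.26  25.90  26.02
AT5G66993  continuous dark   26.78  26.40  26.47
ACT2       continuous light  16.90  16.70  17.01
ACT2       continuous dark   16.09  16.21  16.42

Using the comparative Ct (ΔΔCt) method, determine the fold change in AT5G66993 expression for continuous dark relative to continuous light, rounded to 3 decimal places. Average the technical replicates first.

Mean Ct: AT5G66993 continuous light 26.060; AT5G66993 continuous dark 26.550; ACT2 continuous light 16.870; ACT2 continuous dark 16.240
ΔCt(continuous light) = 26.060 − 16.870 = 9.190
ΔCt(continuous dark) = 26.550 − 16.240 = 10.310
ΔΔCt = 10.310 − 9.190 = 1.120
Fold change = 2^(−1.120) = 0.4601

0.460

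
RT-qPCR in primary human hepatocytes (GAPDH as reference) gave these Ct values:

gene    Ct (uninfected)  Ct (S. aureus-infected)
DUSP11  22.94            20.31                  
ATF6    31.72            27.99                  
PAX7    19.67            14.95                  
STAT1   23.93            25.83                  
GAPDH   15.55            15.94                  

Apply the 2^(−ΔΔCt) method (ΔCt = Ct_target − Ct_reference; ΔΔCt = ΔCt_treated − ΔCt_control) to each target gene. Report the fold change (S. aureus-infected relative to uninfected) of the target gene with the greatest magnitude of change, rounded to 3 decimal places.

DUSP11: ΔΔCt = (20.31−15.94) − (22.94−15.55) = 4.37 − 7.39 = -3.02; fold change = 2^3.02 = 8.112
ATF6: ΔΔCt = (27.99−15.94) − (31.72−15.55) = 12.05 − 16.17 = -4.12; fold change = 2^4.12 = 17.388
PAX7: ΔΔCt = (14.95−15.94) − (19.67−15.55) = -0.99 − 4.12 = -5.11; fold change = 2^5.11 = 34.535
STAT1: ΔΔCt = (25.83−15.94) − (23.93−15.55) = 9.89 − 8.38 = 1.51; fold change = 2^-1.51 = 0.351
PAX7 has the largest |ΔΔCt| = 5.11.

34.535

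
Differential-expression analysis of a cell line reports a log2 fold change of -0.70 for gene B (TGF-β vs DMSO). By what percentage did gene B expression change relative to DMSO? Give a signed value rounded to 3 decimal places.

-38.443%

Fold change = 2^(-0.70) = 0.6156
Percent change = (FC − 1) × 100% = (0.6156 − 1) × 100 = -38.443%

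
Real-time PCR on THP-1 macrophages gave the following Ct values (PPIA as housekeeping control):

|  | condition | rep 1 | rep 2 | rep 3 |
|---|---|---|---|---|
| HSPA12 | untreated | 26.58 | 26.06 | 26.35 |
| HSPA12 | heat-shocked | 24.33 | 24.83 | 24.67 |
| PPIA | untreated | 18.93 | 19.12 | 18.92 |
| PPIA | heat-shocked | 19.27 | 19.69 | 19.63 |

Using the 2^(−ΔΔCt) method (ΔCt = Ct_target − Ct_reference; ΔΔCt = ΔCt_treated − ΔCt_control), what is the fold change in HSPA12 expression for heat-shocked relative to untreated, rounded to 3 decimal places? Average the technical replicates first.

Mean Ct: HSPA12 untreated 26.330; HSPA12 heat-shocked 24.610; PPIA untreated 18.990; PPIA heat-shocked 19.530
ΔCt(untreated) = 26.330 − 18.990 = 7.340
ΔCt(heat-shocked) = 24.610 − 19.530 = 5.080
ΔΔCt = 5.080 − 7.340 = -2.260
Fold change = 2^(−(-2.260)) = 2^2.260 = 4.7899

4.790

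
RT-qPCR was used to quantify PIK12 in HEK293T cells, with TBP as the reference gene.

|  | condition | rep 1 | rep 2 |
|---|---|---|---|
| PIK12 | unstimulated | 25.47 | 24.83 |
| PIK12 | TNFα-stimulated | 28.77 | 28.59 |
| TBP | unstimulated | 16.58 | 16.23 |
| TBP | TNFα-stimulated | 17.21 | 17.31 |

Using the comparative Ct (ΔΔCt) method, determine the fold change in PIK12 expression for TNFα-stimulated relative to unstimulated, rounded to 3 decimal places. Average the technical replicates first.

Mean Ct: PIK12 unstimulated 25.150; PIK12 TNFα-stimulated 28.680; TBP unstimulated 16.405; TBP TNFα-stimulated 17.260
ΔCt(unstimulated) = 25.150 − 16.405 = 8.745
ΔCt(TNFα-stimulated) = 28.680 − 17.260 = 11.420
ΔΔCt = 11.420 − 8.745 = 2.675
Fold change = 2^(−2.675) = 0.1566

0.157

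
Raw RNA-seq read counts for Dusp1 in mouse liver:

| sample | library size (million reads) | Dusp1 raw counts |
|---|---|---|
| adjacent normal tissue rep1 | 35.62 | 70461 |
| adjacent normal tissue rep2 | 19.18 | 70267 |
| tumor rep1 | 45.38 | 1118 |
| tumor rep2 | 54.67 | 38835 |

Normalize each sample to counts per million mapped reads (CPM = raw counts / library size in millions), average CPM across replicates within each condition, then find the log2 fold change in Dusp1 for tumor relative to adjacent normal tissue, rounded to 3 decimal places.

-2.940

CPM(adjacent normal tissue rep1) = 70461 / 35.62 = 1978.1303
CPM(adjacent normal tissue rep2) = 70267 / 19.18 = 3663.5558
CPM(tumor rep1) = 1118 / 45.38 = 24.6364
CPM(tumor rep2) = 38835 / 54.67 = 710.3530
mean CPM(adjacent normal tissue) = 2820.8430; mean CPM(tumor) = 367.4947
Fold change = 367.4947 / 2820.8430 = 0.13028
log2(0.13028) = -2.9403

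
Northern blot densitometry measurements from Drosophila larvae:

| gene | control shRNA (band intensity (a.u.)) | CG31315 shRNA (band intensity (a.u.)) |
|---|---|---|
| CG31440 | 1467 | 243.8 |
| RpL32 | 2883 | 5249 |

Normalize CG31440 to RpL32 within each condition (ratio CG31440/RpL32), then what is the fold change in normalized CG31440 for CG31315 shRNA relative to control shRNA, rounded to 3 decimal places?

CG31440/RpL32 (control shRNA) = 1467 / 2883 = 0.50884
CG31440/RpL32 (CG31315 shRNA) = 243.8 / 5249 = 0.046447
Fold change = 0.046447 / 0.50884 = 0.0913

0.091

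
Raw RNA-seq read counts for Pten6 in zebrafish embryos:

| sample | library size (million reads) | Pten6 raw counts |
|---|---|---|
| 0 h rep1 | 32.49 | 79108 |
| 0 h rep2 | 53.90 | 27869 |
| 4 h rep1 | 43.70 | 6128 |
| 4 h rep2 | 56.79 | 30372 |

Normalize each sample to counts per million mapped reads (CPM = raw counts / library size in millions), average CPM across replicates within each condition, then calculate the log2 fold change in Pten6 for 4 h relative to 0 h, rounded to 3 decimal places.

CPM(0 h rep1) = 79108 / 32.49 = 2434.8415
CPM(0 h rep2) = 27869 / 53.90 = 517.0501
CPM(4 h rep1) = 6128 / 43.70 = 140.2288
CPM(4 h rep2) = 30372 / 56.79 = 534.8125
mean CPM(0 h) = 1475.9458; mean CPM(4 h) = 337.5206
Fold change = 337.5206 / 1475.9458 = 0.22868
log2(0.22868) = -2.1286

-2.129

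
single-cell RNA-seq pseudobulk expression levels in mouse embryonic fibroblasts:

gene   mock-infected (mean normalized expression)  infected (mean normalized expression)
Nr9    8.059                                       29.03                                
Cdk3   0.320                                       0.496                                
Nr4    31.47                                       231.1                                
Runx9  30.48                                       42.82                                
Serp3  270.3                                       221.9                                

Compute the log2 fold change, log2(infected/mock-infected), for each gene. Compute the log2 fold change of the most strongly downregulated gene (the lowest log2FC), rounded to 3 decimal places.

log2(29.03/8.059) = 1.849  (Nr9)
log2(0.496/0.320) = 0.632  (Cdk3)
log2(231.1/31.47) = 2.876  (Nr4)
log2(42.82/30.48) = 0.490  (Runx9)
log2(221.9/270.3) = -0.285  (Serp3)
Serp3 is most strongly downregulated.

-0.285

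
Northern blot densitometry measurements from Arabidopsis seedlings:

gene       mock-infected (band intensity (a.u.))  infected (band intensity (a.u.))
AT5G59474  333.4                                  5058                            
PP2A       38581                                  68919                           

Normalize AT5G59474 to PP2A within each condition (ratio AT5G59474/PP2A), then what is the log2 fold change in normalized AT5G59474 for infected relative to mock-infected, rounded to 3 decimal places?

AT5G59474/PP2A (mock-infected) = 333.4 / 38581 = 0.0086416
AT5G59474/PP2A (infected) = 5058 / 68919 = 0.073391
Fold change = 0.073391 / 0.0086416 = 8.4927
log2(8.4927) = 3.0862

3.086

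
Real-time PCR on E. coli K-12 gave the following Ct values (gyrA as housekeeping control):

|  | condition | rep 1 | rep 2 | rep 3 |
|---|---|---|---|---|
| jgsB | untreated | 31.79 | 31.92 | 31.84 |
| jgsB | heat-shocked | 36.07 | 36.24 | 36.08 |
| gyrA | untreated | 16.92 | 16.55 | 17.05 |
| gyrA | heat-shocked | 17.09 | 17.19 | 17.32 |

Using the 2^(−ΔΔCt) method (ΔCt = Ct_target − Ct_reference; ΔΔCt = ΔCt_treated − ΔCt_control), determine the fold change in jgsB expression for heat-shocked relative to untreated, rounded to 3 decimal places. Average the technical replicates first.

0.066

Mean Ct: jgsB untreated 31.850; jgsB heat-shocked 36.130; gyrA untreated 16.840; gyrA heat-shocked 17.200
ΔCt(untreated) = 31.850 − 16.840 = 15.010
ΔCt(heat-shocked) = 36.130 − 17.200 = 18.930
ΔΔCt = 18.930 − 15.010 = 3.920
Fold change = 2^(−3.920) = 0.0661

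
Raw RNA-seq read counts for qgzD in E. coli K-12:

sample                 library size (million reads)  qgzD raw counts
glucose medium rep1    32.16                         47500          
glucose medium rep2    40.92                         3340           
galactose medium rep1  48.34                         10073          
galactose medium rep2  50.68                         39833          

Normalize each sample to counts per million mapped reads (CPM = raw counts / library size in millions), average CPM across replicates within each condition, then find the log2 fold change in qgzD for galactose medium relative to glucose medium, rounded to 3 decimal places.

CPM(glucose medium rep1) = 47500 / 32.16 = 1476.9900
CPM(glucose medium rep2) = 3340 / 40.92 = 81.6227
CPM(galactose medium rep1) = 10073 / 48.34 = 208.3782
CPM(galactose medium rep2) = 39833 / 50.68 = 785.9708
mean CPM(glucose medium) = 779.3064; mean CPM(galactose medium) = 497.1745
Fold change = 497.1745 / 779.3064 = 0.63797
log2(0.63797) = -0.6484

-0.648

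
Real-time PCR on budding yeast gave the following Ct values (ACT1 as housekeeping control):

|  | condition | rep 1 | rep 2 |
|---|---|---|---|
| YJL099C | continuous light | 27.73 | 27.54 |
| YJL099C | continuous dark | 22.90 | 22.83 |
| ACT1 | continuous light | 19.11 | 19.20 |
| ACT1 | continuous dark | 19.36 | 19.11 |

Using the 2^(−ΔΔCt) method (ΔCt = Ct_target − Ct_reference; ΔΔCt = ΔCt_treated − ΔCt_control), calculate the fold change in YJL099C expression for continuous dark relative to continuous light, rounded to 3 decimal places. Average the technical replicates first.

28.840

Mean Ct: YJL099C continuous light 27.635; YJL099C continuous dark 22.865; ACT1 continuous light 19.155; ACT1 continuous dark 19.235
ΔCt(continuous light) = 27.635 − 19.155 = 8.480
ΔCt(continuous dark) = 22.865 − 19.235 = 3.630
ΔΔCt = 3.630 − 8.480 = -4.850
Fold change = 2^(−(-4.850)) = 2^4.850 = 28.8400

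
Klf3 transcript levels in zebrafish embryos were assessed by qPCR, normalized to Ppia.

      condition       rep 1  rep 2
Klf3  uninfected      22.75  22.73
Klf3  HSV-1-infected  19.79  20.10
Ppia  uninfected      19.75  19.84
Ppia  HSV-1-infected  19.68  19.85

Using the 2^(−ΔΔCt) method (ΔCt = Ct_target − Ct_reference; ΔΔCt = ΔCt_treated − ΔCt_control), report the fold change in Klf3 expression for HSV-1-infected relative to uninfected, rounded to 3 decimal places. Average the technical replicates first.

Mean Ct: Klf3 uninfected 22.740; Klf3 HSV-1-infected 19.945; Ppia uninfected 19.795; Ppia HSV-1-infected 19.765
ΔCt(uninfected) = 22.740 − 19.795 = 2.945
ΔCt(HSV-1-infected) = 19.945 − 19.765 = 0.180
ΔΔCt = 0.180 − 2.945 = -2.765
Fold change = 2^(−(-2.765)) = 2^2.765 = 6.7975

6.797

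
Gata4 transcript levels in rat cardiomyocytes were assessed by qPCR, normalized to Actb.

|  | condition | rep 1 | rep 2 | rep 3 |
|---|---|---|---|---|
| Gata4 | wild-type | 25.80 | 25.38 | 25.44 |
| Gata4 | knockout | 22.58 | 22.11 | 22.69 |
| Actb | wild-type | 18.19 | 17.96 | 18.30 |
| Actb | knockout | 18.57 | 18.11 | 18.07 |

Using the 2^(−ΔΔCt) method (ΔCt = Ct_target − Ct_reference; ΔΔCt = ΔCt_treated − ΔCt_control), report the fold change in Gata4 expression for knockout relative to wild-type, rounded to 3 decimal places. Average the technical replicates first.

Mean Ct: Gata4 wild-type 25.540; Gata4 knockout 22.460; Actb wild-type 18.150; Actb knockout 18.250
ΔCt(wild-type) = 25.540 − 18.150 = 7.390
ΔCt(knockout) = 22.460 − 18.250 = 4.210
ΔΔCt = 4.210 − 7.390 = -3.180
Fold change = 2^(−(-3.180)) = 2^3.180 = 9.0631

9.063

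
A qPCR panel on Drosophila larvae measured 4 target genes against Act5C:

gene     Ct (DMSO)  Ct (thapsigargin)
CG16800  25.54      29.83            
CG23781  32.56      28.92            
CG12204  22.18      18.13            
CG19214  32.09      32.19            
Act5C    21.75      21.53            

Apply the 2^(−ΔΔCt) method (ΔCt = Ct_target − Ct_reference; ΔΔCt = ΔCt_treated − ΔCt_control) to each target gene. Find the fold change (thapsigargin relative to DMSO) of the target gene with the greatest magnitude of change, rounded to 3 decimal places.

CG16800: ΔΔCt = (29.83−21.53) − (25.54−21.75) = 8.30 − 3.79 = 4.51; fold change = 2^-4.51 = 0.044
CG23781: ΔΔCt = (28.92−21.53) − (32.56−21.75) = 7.39 − 10.81 = -3.42; fold change = 2^3.42 = 10.703
CG12204: ΔΔCt = (18.13−21.53) − (22.18−21.75) = -3.40 − 0.43 = -3.83; fold change = 2^3.83 = 14.221
CG19214: ΔΔCt = (32.19−21.53) − (32.09−21.75) = 10.66 − 10.34 = 0.32; fold change = 2^-0.32 = 0.801
CG16800 has the largest |ΔΔCt| = 4.51.

0.044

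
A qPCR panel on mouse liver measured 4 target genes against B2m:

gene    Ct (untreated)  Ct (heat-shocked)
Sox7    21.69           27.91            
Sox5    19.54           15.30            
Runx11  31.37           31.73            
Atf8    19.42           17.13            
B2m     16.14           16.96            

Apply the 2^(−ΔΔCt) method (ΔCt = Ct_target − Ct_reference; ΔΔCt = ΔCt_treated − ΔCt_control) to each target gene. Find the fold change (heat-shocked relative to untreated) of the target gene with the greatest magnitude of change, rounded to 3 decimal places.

0.024

Sox7: ΔΔCt = (27.91−16.96) − (21.69−16.14) = 10.95 − 5.55 = 5.40; fold change = 2^-5.40 = 0.024
Sox5: ΔΔCt = (15.30−16.96) − (19.54−16.14) = -1.66 − 3.40 = -5.06; fold change = 2^5.06 = 33.359
Runx11: ΔΔCt = (31.73−16.96) − (31.37−16.14) = 14.77 − 15.23 = -0.46; fold change = 2^0.46 = 1.376
Atf8: ΔΔCt = (17.13−16.96) − (19.42−16.14) = 0.17 − 3.28 = -3.11; fold change = 2^3.11 = 8.634
Sox7 has the largest |ΔΔCt| = 5.40.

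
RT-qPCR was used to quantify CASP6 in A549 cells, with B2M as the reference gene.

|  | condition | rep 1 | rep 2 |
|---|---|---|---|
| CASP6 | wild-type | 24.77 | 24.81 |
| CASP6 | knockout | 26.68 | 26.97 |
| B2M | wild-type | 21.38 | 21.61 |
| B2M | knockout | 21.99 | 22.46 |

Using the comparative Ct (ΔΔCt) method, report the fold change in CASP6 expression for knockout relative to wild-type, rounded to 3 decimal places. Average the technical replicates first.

Mean Ct: CASP6 wild-type 24.790; CASP6 knockout 26.825; B2M wild-type 21.495; B2M knockout 22.225
ΔCt(wild-type) = 24.790 − 21.495 = 3.295
ΔCt(knockout) = 26.825 − 22.225 = 4.600
ΔΔCt = 4.600 − 3.295 = 1.305
Fold change = 2^(−1.305) = 0.4047

0.405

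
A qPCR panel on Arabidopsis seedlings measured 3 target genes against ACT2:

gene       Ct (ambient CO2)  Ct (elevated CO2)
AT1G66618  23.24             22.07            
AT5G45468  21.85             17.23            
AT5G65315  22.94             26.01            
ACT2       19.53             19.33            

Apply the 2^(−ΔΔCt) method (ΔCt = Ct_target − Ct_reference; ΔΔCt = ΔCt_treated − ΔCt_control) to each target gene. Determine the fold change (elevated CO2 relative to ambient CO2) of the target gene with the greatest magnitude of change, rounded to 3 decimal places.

21.407

AT1G66618: ΔΔCt = (22.07−19.33) − (23.24−19.53) = 2.74 − 3.71 = -0.97; fold change = 2^0.97 = 1.959
AT5G45468: ΔΔCt = (17.23−19.33) − (21.85−19.53) = -2.10 − 2.32 = -4.42; fold change = 2^4.42 = 21.407
AT5G65315: ΔΔCt = (26.01−19.33) − (22.94−19.53) = 6.68 − 3.41 = 3.27; fold change = 2^-3.27 = 0.104
AT5G45468 has the largest |ΔΔCt| = 4.42.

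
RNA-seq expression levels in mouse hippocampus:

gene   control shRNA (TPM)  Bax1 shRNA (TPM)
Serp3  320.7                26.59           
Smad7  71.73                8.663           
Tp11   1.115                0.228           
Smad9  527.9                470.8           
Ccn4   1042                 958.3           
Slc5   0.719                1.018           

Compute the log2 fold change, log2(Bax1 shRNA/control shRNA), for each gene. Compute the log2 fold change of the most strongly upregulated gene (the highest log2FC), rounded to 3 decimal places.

log2(26.59/320.7) = -3.592  (Serp3)
log2(8.663/71.73) = -3.050  (Smad7)
log2(0.228/1.115) = -2.290  (Tp11)
log2(470.8/527.9) = -0.165  (Smad9)
log2(958.3/1042) = -0.121  (Ccn4)
log2(1.018/0.719) = 0.502  (Slc5)
Slc5 is most strongly upregulated.

0.502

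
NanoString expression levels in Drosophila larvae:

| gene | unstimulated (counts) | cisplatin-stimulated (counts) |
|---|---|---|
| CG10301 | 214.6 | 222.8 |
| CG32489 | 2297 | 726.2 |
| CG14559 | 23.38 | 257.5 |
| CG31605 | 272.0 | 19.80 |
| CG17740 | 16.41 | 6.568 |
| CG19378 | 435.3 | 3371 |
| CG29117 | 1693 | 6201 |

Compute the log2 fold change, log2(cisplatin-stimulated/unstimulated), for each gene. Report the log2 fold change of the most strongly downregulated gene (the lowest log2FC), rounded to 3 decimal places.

-3.780

log2(222.8/214.6) = 0.054  (CG10301)
log2(726.2/2297) = -1.661  (CG32489)
log2(257.5/23.38) = 3.461  (CG14559)
log2(19.80/272.0) = -3.780  (CG31605)
log2(6.568/16.41) = -1.321  (CG17740)
log2(3371/435.3) = 2.953  (CG19378)
log2(6201/1693) = 1.873  (CG29117)
CG31605 is most strongly downregulated.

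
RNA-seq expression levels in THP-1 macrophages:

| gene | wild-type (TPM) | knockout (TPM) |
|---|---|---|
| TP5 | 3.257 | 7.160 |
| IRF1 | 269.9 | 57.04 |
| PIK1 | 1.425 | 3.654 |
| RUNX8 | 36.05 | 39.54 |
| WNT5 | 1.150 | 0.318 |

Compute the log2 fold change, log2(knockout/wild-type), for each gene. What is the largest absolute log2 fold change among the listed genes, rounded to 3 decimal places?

log2(7.160/3.257) = 1.136  (TP5)
log2(57.04/269.9) = -2.242  (IRF1)
log2(3.654/1.425) = 1.359  (PIK1)
log2(39.54/36.05) = 0.133  (RUNX8)
log2(0.318/1.150) = -1.855  (WNT5)
The largest magnitude belongs to IRF1.

2.242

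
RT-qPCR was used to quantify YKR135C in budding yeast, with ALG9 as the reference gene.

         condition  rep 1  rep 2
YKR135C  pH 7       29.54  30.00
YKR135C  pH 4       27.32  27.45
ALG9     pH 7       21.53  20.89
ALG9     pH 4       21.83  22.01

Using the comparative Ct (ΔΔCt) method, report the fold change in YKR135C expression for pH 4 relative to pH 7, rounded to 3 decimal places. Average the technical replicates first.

Mean Ct: YKR135C pH 7 29.770; YKR135C pH 4 27.385; ALG9 pH 7 21.210; ALG9 pH 4 21.920
ΔCt(pH 7) = 29.770 − 21.210 = 8.560
ΔCt(pH 4) = 27.385 − 21.920 = 5.465
ΔΔCt = 5.465 − 8.560 = -3.095
Fold change = 2^(−(-3.095)) = 2^3.095 = 8.5445

8.545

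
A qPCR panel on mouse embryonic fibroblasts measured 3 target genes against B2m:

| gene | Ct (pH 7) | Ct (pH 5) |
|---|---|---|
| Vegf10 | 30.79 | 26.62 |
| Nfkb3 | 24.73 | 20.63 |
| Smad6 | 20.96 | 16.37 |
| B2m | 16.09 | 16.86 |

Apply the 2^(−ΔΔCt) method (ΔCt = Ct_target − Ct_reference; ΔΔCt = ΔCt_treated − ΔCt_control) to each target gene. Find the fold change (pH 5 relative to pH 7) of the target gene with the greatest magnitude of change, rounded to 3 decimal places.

41.070

Vegf10: ΔΔCt = (26.62−16.86) − (30.79−16.09) = 9.76 − 14.70 = -4.94; fold change = 2^4.94 = 30.696
Nfkb3: ΔΔCt = (20.63−16.86) − (24.73−16.09) = 3.77 − 8.64 = -4.87; fold change = 2^4.87 = 29.243
Smad6: ΔΔCt = (16.37−16.86) − (20.96−16.09) = -0.49 − 4.87 = -5.36; fold change = 2^5.36 = 41.070
Smad6 has the largest |ΔΔCt| = 5.36.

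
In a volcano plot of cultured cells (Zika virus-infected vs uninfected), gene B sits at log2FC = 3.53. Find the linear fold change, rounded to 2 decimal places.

Fold change = 2^(3.53) = 11.551

11.55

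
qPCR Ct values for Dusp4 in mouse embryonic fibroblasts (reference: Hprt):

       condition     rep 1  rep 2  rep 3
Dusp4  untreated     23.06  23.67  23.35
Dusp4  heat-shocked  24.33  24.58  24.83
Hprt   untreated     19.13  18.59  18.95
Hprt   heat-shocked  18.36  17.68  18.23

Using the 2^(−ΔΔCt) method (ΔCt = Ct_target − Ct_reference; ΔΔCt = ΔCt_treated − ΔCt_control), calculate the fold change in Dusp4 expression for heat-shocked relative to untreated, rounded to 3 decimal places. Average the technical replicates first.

0.247

Mean Ct: Dusp4 untreated 23.360; Dusp4 heat-shocked 24.580; Hprt untreated 18.890; Hprt heat-shocked 18.090
ΔCt(untreated) = 23.360 − 18.890 = 4.470
ΔCt(heat-shocked) = 24.580 − 18.090 = 6.490
ΔΔCt = 6.490 − 4.470 = 2.020
Fold change = 2^(−2.020) = 0.2466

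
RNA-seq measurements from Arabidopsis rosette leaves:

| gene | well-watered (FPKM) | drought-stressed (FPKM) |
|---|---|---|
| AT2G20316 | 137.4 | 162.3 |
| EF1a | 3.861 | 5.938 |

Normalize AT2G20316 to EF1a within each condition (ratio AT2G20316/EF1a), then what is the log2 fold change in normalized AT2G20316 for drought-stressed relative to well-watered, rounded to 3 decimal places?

-0.381

AT2G20316/EF1a (well-watered) = 137.4 / 3.861 = 35.587
AT2G20316/EF1a (drought-stressed) = 162.3 / 5.938 = 27.332
Fold change = 27.332 / 35.587 = 0.7681
log2(0.7681) = -0.3807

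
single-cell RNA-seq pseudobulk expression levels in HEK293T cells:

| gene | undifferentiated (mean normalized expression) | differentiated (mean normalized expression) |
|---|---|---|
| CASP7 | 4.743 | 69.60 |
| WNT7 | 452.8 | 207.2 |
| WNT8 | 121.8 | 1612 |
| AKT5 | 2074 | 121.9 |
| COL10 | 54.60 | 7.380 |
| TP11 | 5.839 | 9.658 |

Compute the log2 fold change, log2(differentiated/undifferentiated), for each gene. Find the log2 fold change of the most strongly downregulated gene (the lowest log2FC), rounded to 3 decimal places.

log2(69.60/4.743) = 3.875  (CASP7)
log2(207.2/452.8) = -1.128  (WNT7)
log2(1612/121.8) = 3.726  (WNT8)
log2(121.9/2074) = -4.089  (AKT5)
log2(7.380/54.60) = -2.887  (COL10)
log2(9.658/5.839) = 0.726  (TP11)
AKT5 is most strongly downregulated.

-4.089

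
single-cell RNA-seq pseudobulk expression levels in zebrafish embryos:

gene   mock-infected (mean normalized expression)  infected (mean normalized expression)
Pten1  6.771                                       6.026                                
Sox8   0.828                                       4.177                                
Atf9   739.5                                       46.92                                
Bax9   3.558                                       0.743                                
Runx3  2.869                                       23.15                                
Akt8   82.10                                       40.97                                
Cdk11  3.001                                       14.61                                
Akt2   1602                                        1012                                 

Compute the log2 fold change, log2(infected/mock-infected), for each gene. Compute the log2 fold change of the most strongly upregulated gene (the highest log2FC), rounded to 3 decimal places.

log2(6.026/6.771) = -0.168  (Pten1)
log2(4.177/0.828) = 2.335  (Sox8)
log2(46.92/739.5) = -3.978  (Atf9)
log2(0.743/3.558) = -2.260  (Bax9)
log2(23.15/2.869) = 3.012  (Runx3)
log2(40.97/82.10) = -1.003  (Akt8)
log2(14.61/3.001) = 2.283  (Cdk11)
log2(1012/1602) = -0.663  (Akt2)
Runx3 is most strongly upregulated.

3.012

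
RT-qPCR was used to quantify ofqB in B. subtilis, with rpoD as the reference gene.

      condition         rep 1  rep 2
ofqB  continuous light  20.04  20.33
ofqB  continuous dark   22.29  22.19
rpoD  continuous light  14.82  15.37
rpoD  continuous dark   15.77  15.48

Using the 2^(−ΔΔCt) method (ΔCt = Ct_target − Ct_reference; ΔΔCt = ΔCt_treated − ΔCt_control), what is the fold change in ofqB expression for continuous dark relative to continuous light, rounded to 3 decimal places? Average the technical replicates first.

0.347

Mean Ct: ofqB continuous light 20.185; ofqB continuous dark 22.240; rpoD continuous light 15.095; rpoD continuous dark 15.625
ΔCt(continuous light) = 20.185 − 15.095 = 5.090
ΔCt(continuous dark) = 22.240 − 15.625 = 6.615
ΔΔCt = 6.615 − 5.090 = 1.525
Fold change = 2^(−1.525) = 0.3475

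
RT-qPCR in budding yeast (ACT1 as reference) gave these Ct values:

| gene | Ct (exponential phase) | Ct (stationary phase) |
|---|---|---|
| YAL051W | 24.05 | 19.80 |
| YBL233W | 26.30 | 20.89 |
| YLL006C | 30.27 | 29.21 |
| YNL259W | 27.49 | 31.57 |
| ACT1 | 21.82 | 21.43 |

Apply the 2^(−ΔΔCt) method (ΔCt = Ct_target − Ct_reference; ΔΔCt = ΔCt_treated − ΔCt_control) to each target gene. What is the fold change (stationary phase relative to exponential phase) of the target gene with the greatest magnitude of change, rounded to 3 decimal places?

32.447

YAL051W: ΔΔCt = (19.80−21.43) − (24.05−21.82) = -1.63 − 2.23 = -3.86; fold change = 2^3.86 = 14.520
YBL233W: ΔΔCt = (20.89−21.43) − (26.30−21.82) = -0.54 − 4.48 = -5.02; fold change = 2^5.02 = 32.447
YLL006C: ΔΔCt = (29.21−21.43) − (30.27−21.82) = 7.78 − 8.45 = -0.67; fold change = 2^0.67 = 1.591
YNL259W: ΔΔCt = (31.57−21.43) − (27.49−21.82) = 10.14 − 5.67 = 4.47; fold change = 2^-4.47 = 0.045
YBL233W has the largest |ΔΔCt| = 5.02.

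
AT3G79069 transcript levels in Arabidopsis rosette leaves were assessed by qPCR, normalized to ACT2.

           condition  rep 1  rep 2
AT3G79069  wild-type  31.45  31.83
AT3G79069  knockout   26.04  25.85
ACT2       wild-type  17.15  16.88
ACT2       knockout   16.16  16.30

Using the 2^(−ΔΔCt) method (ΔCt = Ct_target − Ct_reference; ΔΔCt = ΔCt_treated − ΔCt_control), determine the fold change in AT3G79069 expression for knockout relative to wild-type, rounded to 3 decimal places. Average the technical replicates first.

Mean Ct: AT3G79069 wild-type 31.640; AT3G79069 knockout 25.945; ACT2 wild-type 17.015; ACT2 knockout 16.230
ΔCt(wild-type) = 31.640 − 17.015 = 14.625
ΔCt(knockout) = 25.945 − 16.230 = 9.715
ΔΔCt = 9.715 − 14.625 = -4.910
Fold change = 2^(−(-4.910)) = 2^4.910 = 30.0647

30.065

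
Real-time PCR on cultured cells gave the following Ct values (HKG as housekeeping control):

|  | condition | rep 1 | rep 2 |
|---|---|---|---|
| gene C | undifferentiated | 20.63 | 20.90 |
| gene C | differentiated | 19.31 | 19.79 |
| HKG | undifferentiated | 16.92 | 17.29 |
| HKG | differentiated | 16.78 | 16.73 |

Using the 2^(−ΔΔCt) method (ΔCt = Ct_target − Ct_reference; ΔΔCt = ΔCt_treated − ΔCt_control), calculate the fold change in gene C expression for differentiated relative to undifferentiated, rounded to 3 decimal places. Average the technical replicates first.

Mean Ct: gene C undifferentiated 20.765; gene C differentiated 19.550; HKG undifferentiated 17.105; HKG differentiated 16.755
ΔCt(undifferentiated) = 20.765 − 17.105 = 3.660
ΔCt(differentiated) = 19.550 − 16.755 = 2.795
ΔΔCt = 2.795 − 3.660 = -0.865
Fold change = 2^(−(-0.865)) = 2^0.865 = 1.8213

1.821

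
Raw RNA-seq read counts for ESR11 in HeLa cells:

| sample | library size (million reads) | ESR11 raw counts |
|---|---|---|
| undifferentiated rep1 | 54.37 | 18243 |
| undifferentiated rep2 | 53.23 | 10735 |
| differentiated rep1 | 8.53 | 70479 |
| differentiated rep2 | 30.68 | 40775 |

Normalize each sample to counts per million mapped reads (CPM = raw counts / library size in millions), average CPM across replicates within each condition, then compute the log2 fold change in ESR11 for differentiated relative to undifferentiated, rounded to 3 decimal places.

CPM(undifferentiated rep1) = 18243 / 54.37 = 335.5343
CPM(undifferentiated rep2) = 10735 / 53.23 = 201.6720
CPM(differentiated rep1) = 70479 / 8.53 = 8262.4853
CPM(differentiated rep2) = 40775 / 30.68 = 1329.0417
mean CPM(undifferentiated) = 268.6031; mean CPM(differentiated) = 4795.7635
Fold change = 4795.7635 / 268.6031 = 17.85446
log2(17.85446) = 4.1582

4.158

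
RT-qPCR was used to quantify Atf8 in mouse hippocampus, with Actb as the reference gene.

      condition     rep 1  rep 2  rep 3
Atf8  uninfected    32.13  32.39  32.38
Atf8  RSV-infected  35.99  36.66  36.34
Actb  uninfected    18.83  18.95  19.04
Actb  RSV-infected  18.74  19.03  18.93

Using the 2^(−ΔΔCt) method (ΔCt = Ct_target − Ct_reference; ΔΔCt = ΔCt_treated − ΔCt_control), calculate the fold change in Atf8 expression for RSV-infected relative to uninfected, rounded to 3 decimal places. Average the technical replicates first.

0.060

Mean Ct: Atf8 uninfected 32.300; Atf8 RSV-infected 36.330; Actb uninfected 18.940; Actb RSV-infected 18.900
ΔCt(uninfected) = 32.300 − 18.940 = 13.360
ΔCt(RSV-infected) = 36.330 − 18.900 = 17.430
ΔΔCt = 17.430 − 13.360 = 4.070
Fold change = 2^(−4.070) = 0.0595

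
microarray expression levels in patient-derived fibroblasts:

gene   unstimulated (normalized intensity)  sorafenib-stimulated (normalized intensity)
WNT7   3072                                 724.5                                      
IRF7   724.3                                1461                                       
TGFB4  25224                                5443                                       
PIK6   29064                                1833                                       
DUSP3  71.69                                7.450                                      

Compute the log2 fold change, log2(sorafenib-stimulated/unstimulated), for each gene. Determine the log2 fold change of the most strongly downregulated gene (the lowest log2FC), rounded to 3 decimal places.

-3.987

log2(724.5/3072) = -2.084  (WNT7)
log2(1461/724.3) = 1.012  (IRF7)
log2(5443/25224) = -2.212  (TGFB4)
log2(1833/29064) = -3.987  (PIK6)
log2(7.450/71.69) = -3.266  (DUSP3)
PIK6 is most strongly downregulated.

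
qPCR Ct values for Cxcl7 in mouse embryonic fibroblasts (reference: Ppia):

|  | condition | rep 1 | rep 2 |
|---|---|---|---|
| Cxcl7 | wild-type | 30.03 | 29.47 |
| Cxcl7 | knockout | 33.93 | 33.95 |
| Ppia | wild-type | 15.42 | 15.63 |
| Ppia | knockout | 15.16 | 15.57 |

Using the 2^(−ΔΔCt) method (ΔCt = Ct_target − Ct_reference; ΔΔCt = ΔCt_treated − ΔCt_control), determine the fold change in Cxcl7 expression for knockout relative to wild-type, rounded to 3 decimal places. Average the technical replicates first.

Mean Ct: Cxcl7 wild-type 29.750; Cxcl7 knockout 33.940; Ppia wild-type 15.525; Ppia knockout 15.365
ΔCt(wild-type) = 29.750 − 15.525 = 14.225
ΔCt(knockout) = 33.940 − 15.365 = 18.575
ΔΔCt = 18.575 − 14.225 = 4.350
Fold change = 2^(−4.350) = 0.0490

0.049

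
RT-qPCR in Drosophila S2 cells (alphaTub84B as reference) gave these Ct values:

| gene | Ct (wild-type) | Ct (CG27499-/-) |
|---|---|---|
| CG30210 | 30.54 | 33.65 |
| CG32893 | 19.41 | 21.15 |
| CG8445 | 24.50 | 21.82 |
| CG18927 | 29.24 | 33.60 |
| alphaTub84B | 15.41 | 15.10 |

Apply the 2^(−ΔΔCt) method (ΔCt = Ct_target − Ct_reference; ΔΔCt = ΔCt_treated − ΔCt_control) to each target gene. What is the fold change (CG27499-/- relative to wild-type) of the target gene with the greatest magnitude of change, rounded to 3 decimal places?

0.039

CG30210: ΔΔCt = (33.65−15.10) − (30.54−15.41) = 18.55 − 15.13 = 3.42; fold change = 2^-3.42 = 0.093
CG32893: ΔΔCt = (21.15−15.10) − (19.41−15.41) = 6.05 − 4.00 = 2.05; fold change = 2^-2.05 = 0.241
CG8445: ΔΔCt = (21.82−15.10) − (24.50−15.41) = 6.72 − 9.09 = -2.37; fold change = 2^2.37 = 5.169
CG18927: ΔΔCt = (33.60−15.10) − (29.24−15.41) = 18.50 − 13.83 = 4.67; fold change = 2^-4.67 = 0.039
CG18927 has the largest |ΔΔCt| = 4.67.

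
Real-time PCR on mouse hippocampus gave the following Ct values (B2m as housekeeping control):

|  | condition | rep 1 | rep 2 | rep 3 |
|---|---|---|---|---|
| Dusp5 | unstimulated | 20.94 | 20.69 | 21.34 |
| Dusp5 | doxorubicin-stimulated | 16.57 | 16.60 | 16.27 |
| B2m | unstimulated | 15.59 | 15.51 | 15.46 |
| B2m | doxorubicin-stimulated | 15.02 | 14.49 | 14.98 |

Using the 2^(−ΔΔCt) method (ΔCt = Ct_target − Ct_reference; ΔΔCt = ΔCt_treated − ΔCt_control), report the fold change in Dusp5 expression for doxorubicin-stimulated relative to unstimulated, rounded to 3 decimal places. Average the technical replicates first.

14.123

Mean Ct: Dusp5 unstimulated 20.990; Dusp5 doxorubicin-stimulated 16.480; B2m unstimulated 15.520; B2m doxorubicin-stimulated 14.830
ΔCt(unstimulated) = 20.990 − 15.520 = 5.470
ΔCt(doxorubicin-stimulated) = 16.480 − 14.830 = 1.650
ΔΔCt = 1.650 − 5.470 = -3.820
Fold change = 2^(−(-3.820)) = 2^3.820 = 14.1232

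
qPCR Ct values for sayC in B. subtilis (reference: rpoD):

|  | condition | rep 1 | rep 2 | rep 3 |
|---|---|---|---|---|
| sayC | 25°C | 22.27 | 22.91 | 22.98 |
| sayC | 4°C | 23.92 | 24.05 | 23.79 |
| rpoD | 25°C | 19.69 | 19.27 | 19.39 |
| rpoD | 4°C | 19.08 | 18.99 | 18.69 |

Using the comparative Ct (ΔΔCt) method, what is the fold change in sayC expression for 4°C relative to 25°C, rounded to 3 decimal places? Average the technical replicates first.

Mean Ct: sayC 25°C 22.720; sayC 4°C 23.920; rpoD 25°C 19.450; rpoD 4°C 18.920
ΔCt(25°C) = 22.720 − 19.450 = 3.270
ΔCt(4°C) = 23.920 − 18.920 = 5.000
ΔΔCt = 5.000 − 3.270 = 1.730
Fold change = 2^(−1.730) = 0.3015

0.301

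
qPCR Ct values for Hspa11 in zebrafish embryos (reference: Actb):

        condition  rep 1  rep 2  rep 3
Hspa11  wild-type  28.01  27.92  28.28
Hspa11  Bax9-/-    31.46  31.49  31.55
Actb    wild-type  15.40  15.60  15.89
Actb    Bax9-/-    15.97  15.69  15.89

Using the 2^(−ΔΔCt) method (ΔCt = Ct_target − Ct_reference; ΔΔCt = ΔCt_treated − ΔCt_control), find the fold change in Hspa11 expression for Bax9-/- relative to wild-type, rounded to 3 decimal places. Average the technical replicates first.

0.108

Mean Ct: Hspa11 wild-type 28.070; Hspa11 Bax9-/- 31.500; Actb wild-type 15.630; Actb Bax9-/- 15.850
ΔCt(wild-type) = 28.070 − 15.630 = 12.440
ΔCt(Bax9-/-) = 31.500 − 15.850 = 15.650
ΔΔCt = 15.650 − 12.440 = 3.210
Fold change = 2^(−3.210) = 0.1081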